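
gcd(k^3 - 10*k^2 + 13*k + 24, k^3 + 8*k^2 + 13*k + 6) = k + 1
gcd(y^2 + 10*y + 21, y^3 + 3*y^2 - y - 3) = y + 3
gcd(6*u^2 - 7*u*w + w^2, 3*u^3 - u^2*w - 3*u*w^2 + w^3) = u - w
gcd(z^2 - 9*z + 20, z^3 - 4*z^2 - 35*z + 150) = z - 5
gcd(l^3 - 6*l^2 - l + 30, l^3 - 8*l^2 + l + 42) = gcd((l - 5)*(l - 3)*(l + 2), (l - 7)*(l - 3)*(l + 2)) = l^2 - l - 6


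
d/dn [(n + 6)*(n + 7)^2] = (n + 7)*(3*n + 19)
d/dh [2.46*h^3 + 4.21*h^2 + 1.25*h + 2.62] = 7.38*h^2 + 8.42*h + 1.25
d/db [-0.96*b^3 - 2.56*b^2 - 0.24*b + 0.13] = -2.88*b^2 - 5.12*b - 0.24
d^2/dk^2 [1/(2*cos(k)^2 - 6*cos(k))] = (-(1 - cos(2*k))^2 - 45*cos(k)/4 - 11*cos(2*k)/2 + 9*cos(3*k)/4 + 33/2)/(2*(cos(k) - 3)^3*cos(k)^3)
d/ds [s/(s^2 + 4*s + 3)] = (3 - s^2)/(s^4 + 8*s^3 + 22*s^2 + 24*s + 9)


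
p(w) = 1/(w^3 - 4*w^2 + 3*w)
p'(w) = (-3*w^2 + 8*w - 3)/(w^3 - 4*w^2 + 3*w)^2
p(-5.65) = -0.00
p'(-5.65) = -0.00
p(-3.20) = -0.01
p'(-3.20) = -0.01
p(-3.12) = -0.01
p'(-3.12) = -0.01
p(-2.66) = -0.02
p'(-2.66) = -0.01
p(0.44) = 1.59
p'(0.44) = -0.15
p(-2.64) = -0.02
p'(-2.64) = -0.02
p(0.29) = 1.79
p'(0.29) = -2.99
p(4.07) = 0.07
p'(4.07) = -0.11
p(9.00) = 0.00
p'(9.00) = 0.00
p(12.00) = 0.00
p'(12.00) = 0.00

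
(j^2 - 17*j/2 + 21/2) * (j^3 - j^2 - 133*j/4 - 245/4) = j^5 - 19*j^4/2 - 57*j^3/4 + 1687*j^2/8 + 343*j/2 - 5145/8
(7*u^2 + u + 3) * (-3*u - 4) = -21*u^3 - 31*u^2 - 13*u - 12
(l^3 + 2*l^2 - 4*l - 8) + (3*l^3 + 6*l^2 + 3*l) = 4*l^3 + 8*l^2 - l - 8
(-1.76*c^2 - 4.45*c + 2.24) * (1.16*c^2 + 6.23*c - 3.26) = -2.0416*c^4 - 16.1268*c^3 - 19.3875*c^2 + 28.4622*c - 7.3024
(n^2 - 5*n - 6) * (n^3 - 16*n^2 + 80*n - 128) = n^5 - 21*n^4 + 154*n^3 - 432*n^2 + 160*n + 768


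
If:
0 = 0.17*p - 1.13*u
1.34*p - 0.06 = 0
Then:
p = 0.04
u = 0.01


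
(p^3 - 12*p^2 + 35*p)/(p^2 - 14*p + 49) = p*(p - 5)/(p - 7)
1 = 1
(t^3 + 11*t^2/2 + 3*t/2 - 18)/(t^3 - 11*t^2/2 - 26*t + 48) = (t + 3)/(t - 8)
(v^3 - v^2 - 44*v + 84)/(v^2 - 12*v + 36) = (v^2 + 5*v - 14)/(v - 6)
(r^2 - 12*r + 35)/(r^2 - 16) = (r^2 - 12*r + 35)/(r^2 - 16)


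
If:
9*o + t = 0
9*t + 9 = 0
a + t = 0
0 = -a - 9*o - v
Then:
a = 1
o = 1/9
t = -1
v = -2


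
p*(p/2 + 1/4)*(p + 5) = p^3/2 + 11*p^2/4 + 5*p/4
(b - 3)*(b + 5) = b^2 + 2*b - 15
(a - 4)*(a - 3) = a^2 - 7*a + 12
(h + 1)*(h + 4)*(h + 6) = h^3 + 11*h^2 + 34*h + 24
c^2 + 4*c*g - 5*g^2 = (c - g)*(c + 5*g)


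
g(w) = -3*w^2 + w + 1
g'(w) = 1 - 6*w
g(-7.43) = -172.04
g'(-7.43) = 45.58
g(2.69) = -18.02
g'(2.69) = -15.14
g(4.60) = -57.88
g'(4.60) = -26.60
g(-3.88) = -48.04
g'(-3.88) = 24.28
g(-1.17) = -4.28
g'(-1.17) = 8.02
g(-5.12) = -82.76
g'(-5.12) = 31.72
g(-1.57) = -7.96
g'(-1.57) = 10.42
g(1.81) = -7.02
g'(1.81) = -9.86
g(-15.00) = -689.00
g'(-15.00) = 91.00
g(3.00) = -23.00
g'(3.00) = -17.00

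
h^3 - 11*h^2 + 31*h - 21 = (h - 7)*(h - 3)*(h - 1)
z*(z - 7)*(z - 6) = z^3 - 13*z^2 + 42*z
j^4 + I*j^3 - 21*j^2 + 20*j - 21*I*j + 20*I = (j - 4)*(j - 1)*(j + 5)*(j + I)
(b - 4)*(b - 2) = b^2 - 6*b + 8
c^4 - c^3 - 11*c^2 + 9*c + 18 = (c - 3)*(c - 2)*(c + 1)*(c + 3)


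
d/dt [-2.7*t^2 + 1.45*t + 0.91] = 1.45 - 5.4*t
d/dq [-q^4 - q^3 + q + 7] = -4*q^3 - 3*q^2 + 1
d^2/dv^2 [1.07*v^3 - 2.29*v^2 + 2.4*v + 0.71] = 6.42*v - 4.58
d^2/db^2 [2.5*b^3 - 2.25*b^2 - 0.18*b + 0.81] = 15.0*b - 4.5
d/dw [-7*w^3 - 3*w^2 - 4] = 3*w*(-7*w - 2)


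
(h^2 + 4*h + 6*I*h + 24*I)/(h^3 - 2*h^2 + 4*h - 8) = (h^2 + h*(4 + 6*I) + 24*I)/(h^3 - 2*h^2 + 4*h - 8)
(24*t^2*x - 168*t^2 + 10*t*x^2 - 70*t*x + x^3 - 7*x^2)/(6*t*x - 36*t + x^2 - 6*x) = (4*t*x - 28*t + x^2 - 7*x)/(x - 6)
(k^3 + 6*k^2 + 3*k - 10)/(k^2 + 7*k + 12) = (k^3 + 6*k^2 + 3*k - 10)/(k^2 + 7*k + 12)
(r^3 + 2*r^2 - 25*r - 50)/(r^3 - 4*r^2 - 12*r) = (r^2 - 25)/(r*(r - 6))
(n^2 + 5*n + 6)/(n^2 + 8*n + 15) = (n + 2)/(n + 5)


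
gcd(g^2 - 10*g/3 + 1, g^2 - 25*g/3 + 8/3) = g - 1/3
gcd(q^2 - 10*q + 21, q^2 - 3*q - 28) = q - 7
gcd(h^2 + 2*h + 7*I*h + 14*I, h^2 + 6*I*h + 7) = h + 7*I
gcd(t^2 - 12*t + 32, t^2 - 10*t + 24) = t - 4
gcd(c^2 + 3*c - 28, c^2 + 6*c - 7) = c + 7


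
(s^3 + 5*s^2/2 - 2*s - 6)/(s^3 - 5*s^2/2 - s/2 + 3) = (s^2 + 4*s + 4)/(s^2 - s - 2)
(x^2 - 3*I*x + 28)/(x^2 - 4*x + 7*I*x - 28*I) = (x^2 - 3*I*x + 28)/(x^2 + x*(-4 + 7*I) - 28*I)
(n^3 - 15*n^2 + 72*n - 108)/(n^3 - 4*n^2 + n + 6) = (n^2 - 12*n + 36)/(n^2 - n - 2)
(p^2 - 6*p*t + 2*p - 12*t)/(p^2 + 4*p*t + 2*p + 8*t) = (p - 6*t)/(p + 4*t)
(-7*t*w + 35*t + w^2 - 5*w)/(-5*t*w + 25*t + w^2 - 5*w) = (7*t - w)/(5*t - w)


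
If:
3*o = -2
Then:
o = -2/3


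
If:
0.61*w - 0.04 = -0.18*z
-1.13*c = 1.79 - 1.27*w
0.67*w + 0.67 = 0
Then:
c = -2.71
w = -1.00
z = 3.61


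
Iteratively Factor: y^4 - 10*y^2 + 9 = (y + 1)*(y^3 - y^2 - 9*y + 9) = (y + 1)*(y + 3)*(y^2 - 4*y + 3) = (y - 1)*(y + 1)*(y + 3)*(y - 3)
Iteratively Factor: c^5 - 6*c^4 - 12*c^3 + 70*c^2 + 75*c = (c)*(c^4 - 6*c^3 - 12*c^2 + 70*c + 75) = c*(c + 1)*(c^3 - 7*c^2 - 5*c + 75) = c*(c - 5)*(c + 1)*(c^2 - 2*c - 15) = c*(c - 5)*(c + 1)*(c + 3)*(c - 5)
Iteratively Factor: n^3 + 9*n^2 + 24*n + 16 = (n + 4)*(n^2 + 5*n + 4) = (n + 1)*(n + 4)*(n + 4)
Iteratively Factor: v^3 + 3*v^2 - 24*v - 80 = (v - 5)*(v^2 + 8*v + 16) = (v - 5)*(v + 4)*(v + 4)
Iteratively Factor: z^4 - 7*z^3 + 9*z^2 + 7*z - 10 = (z - 2)*(z^3 - 5*z^2 - z + 5) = (z - 2)*(z + 1)*(z^2 - 6*z + 5) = (z - 5)*(z - 2)*(z + 1)*(z - 1)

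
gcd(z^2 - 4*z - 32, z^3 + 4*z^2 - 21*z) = 1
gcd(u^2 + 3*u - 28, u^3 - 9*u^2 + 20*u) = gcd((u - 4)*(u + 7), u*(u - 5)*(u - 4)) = u - 4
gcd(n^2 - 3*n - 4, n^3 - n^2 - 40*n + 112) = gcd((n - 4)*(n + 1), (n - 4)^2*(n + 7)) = n - 4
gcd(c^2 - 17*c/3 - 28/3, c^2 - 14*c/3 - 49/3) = c - 7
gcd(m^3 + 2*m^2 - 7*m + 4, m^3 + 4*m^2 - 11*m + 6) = m^2 - 2*m + 1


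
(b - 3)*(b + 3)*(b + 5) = b^3 + 5*b^2 - 9*b - 45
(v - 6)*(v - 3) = v^2 - 9*v + 18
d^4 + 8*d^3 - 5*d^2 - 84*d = d*(d - 3)*(d + 4)*(d + 7)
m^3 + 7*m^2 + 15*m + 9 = (m + 1)*(m + 3)^2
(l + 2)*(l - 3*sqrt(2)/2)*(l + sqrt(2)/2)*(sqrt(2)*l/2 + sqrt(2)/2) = sqrt(2)*l^4/2 - l^3 + 3*sqrt(2)*l^3/2 - 3*l^2 + sqrt(2)*l^2/4 - 9*sqrt(2)*l/4 - 2*l - 3*sqrt(2)/2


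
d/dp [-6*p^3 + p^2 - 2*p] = -18*p^2 + 2*p - 2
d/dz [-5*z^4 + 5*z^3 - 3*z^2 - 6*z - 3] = -20*z^3 + 15*z^2 - 6*z - 6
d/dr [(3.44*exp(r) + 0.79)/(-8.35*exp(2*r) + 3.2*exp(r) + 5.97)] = (28.724*exp(2*r) + 13.193*exp(r) + 18.0088)*exp(r)/(69.7225*exp(4*r) - 53.44*exp(3*r) - 89.459*exp(2*r) + 38.208*exp(r) + 35.6409)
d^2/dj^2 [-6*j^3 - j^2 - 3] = -36*j - 2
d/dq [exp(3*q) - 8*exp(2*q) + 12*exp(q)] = (3*exp(2*q) - 16*exp(q) + 12)*exp(q)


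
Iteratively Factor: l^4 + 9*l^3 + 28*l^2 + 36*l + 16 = (l + 2)*(l^3 + 7*l^2 + 14*l + 8) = (l + 1)*(l + 2)*(l^2 + 6*l + 8) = (l + 1)*(l + 2)*(l + 4)*(l + 2)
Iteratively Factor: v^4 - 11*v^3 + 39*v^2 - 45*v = (v - 3)*(v^3 - 8*v^2 + 15*v) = (v - 5)*(v - 3)*(v^2 - 3*v) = v*(v - 5)*(v - 3)*(v - 3)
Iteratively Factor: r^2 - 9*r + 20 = (r - 4)*(r - 5)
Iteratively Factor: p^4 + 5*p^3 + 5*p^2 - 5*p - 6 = (p - 1)*(p^3 + 6*p^2 + 11*p + 6) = (p - 1)*(p + 1)*(p^2 + 5*p + 6) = (p - 1)*(p + 1)*(p + 3)*(p + 2)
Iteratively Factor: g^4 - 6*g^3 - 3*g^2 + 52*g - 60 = (g + 3)*(g^3 - 9*g^2 + 24*g - 20) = (g - 2)*(g + 3)*(g^2 - 7*g + 10) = (g - 2)^2*(g + 3)*(g - 5)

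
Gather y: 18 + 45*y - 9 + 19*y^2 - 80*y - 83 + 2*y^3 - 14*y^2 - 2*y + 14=2*y^3 + 5*y^2 - 37*y - 60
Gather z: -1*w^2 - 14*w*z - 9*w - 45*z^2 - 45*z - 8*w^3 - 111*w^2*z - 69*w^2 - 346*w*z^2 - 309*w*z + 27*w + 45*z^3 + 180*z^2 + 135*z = -8*w^3 - 70*w^2 + 18*w + 45*z^3 + z^2*(135 - 346*w) + z*(-111*w^2 - 323*w + 90)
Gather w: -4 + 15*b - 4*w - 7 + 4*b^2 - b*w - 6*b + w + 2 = 4*b^2 + 9*b + w*(-b - 3) - 9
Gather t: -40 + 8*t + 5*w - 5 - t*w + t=t*(9 - w) + 5*w - 45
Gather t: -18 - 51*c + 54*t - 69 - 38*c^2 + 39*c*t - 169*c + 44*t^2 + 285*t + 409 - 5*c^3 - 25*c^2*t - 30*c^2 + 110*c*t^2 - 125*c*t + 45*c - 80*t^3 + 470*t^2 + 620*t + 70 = -5*c^3 - 68*c^2 - 175*c - 80*t^3 + t^2*(110*c + 514) + t*(-25*c^2 - 86*c + 959) + 392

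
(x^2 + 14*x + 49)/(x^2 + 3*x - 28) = (x + 7)/(x - 4)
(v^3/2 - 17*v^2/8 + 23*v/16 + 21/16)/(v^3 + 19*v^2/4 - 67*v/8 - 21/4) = (v - 3)/(2*(v + 6))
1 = 1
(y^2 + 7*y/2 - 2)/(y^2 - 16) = (y - 1/2)/(y - 4)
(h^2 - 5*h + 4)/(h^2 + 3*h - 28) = (h - 1)/(h + 7)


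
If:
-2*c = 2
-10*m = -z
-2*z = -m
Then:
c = -1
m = 0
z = 0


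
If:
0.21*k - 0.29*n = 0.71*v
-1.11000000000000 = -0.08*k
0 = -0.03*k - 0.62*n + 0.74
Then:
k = 13.88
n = 0.52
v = 3.89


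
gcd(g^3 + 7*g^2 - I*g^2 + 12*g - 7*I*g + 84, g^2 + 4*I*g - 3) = g + 3*I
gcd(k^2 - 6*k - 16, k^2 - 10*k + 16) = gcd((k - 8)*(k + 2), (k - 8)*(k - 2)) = k - 8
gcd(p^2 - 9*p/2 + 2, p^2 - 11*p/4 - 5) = p - 4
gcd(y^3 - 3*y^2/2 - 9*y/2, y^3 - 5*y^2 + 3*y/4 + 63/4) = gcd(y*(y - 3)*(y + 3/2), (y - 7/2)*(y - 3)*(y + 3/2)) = y^2 - 3*y/2 - 9/2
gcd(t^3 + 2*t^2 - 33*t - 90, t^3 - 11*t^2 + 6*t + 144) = t^2 - 3*t - 18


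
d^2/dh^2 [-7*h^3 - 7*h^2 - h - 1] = -42*h - 14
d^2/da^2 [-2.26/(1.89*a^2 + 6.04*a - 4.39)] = (16.145892*a^2 + 51.598512*a - 2.26*(3.78*a + 6.04)*(7.56*a + 12.08) - 37.502892)/(1.89*a^2 + 6.04*a - 4.39)^3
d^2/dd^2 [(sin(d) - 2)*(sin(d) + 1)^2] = 9*sin(d)*cos(d)^2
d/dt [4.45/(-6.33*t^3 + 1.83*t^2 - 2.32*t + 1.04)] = (84.5055*t^2 - 16.287*t + 10.324)/(6.33*t^3 - 1.83*t^2 + 2.32*t - 1.04)^2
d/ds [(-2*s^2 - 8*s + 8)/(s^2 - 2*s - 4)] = 12*(s^2 + 4)/(s^4 - 4*s^3 - 4*s^2 + 16*s + 16)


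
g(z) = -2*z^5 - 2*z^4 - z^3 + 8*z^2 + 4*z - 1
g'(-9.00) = -60161.00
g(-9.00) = 106316.00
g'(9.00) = -71537.00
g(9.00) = -131266.00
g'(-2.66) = -409.86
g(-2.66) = 230.00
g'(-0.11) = 2.21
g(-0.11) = -1.34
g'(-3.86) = -1862.34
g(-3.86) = 1430.10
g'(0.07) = 5.10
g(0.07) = -0.68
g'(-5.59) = -8546.21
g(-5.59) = 9365.06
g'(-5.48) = -7875.49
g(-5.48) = 8462.24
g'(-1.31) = -33.57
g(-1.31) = 11.56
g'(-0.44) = -3.31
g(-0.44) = -1.17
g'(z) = -10*z^4 - 8*z^3 - 3*z^2 + 16*z + 4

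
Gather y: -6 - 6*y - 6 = -6*y - 12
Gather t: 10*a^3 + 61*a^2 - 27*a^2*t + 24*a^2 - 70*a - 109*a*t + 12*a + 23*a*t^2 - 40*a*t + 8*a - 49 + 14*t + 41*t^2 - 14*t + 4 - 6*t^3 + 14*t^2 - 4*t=10*a^3 + 85*a^2 - 50*a - 6*t^3 + t^2*(23*a + 55) + t*(-27*a^2 - 149*a - 4) - 45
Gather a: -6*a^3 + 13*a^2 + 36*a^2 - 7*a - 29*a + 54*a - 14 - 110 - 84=-6*a^3 + 49*a^2 + 18*a - 208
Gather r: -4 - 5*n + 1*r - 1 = -5*n + r - 5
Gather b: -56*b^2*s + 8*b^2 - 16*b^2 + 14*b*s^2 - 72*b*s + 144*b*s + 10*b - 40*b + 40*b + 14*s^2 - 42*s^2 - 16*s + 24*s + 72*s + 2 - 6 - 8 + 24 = b^2*(-56*s - 8) + b*(14*s^2 + 72*s + 10) - 28*s^2 + 80*s + 12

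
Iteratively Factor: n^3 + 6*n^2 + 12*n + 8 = (n + 2)*(n^2 + 4*n + 4) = (n + 2)^2*(n + 2)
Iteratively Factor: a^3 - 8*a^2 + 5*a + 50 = (a + 2)*(a^2 - 10*a + 25) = (a - 5)*(a + 2)*(a - 5)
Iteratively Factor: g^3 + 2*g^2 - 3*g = (g + 3)*(g^2 - g) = g*(g + 3)*(g - 1)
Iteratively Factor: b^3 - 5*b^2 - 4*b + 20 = (b - 2)*(b^2 - 3*b - 10) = (b - 2)*(b + 2)*(b - 5)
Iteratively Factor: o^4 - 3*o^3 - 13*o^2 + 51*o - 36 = (o - 3)*(o^3 - 13*o + 12) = (o - 3)^2*(o^2 + 3*o - 4) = (o - 3)^2*(o + 4)*(o - 1)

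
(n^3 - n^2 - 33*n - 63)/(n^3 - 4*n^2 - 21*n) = (n + 3)/n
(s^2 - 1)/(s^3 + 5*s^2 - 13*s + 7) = (s + 1)/(s^2 + 6*s - 7)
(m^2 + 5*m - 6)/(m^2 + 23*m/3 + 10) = 3*(m - 1)/(3*m + 5)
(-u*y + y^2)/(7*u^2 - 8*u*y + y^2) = y/(-7*u + y)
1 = 1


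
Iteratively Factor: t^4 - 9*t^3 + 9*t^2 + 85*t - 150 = (t - 2)*(t^3 - 7*t^2 - 5*t + 75) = (t - 5)*(t - 2)*(t^2 - 2*t - 15) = (t - 5)^2*(t - 2)*(t + 3)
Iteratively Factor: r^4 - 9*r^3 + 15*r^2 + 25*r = (r - 5)*(r^3 - 4*r^2 - 5*r) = (r - 5)*(r + 1)*(r^2 - 5*r) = (r - 5)^2*(r + 1)*(r)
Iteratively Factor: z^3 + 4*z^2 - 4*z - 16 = (z + 2)*(z^2 + 2*z - 8) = (z + 2)*(z + 4)*(z - 2)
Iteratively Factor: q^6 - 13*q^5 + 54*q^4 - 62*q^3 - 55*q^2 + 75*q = (q - 1)*(q^5 - 12*q^4 + 42*q^3 - 20*q^2 - 75*q) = (q - 3)*(q - 1)*(q^4 - 9*q^3 + 15*q^2 + 25*q) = (q - 3)*(q - 1)*(q + 1)*(q^3 - 10*q^2 + 25*q) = (q - 5)*(q - 3)*(q - 1)*(q + 1)*(q^2 - 5*q) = q*(q - 5)*(q - 3)*(q - 1)*(q + 1)*(q - 5)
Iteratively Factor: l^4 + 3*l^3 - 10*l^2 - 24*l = (l + 2)*(l^3 + l^2 - 12*l) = (l - 3)*(l + 2)*(l^2 + 4*l) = l*(l - 3)*(l + 2)*(l + 4)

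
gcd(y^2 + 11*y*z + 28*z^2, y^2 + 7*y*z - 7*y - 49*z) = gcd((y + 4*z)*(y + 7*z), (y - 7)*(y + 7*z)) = y + 7*z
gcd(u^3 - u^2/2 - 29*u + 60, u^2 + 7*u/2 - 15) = u^2 + 7*u/2 - 15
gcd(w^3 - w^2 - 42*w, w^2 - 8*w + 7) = w - 7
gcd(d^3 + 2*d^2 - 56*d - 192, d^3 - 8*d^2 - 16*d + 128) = d^2 - 4*d - 32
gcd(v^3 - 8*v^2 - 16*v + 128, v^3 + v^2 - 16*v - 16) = v^2 - 16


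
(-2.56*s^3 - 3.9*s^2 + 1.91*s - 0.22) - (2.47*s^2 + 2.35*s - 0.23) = -2.56*s^3 - 6.37*s^2 - 0.44*s + 0.01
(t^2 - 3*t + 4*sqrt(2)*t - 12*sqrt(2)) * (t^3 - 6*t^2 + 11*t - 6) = t^5 - 9*t^4 + 4*sqrt(2)*t^4 - 36*sqrt(2)*t^3 + 29*t^3 - 39*t^2 + 116*sqrt(2)*t^2 - 156*sqrt(2)*t + 18*t + 72*sqrt(2)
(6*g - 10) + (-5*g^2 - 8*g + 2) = -5*g^2 - 2*g - 8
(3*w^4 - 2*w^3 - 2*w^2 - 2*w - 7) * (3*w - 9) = 9*w^5 - 33*w^4 + 12*w^3 + 12*w^2 - 3*w + 63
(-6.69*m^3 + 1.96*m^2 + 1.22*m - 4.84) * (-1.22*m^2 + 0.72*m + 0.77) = 8.1618*m^5 - 7.208*m^4 - 5.2285*m^3 + 8.2924*m^2 - 2.5454*m - 3.7268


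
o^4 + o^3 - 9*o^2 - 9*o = o*(o - 3)*(o + 1)*(o + 3)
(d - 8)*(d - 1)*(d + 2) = d^3 - 7*d^2 - 10*d + 16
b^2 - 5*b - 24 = (b - 8)*(b + 3)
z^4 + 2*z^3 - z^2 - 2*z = z*(z - 1)*(z + 1)*(z + 2)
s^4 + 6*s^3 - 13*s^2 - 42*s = s*(s - 3)*(s + 2)*(s + 7)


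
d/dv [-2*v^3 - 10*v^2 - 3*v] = -6*v^2 - 20*v - 3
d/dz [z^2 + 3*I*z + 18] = 2*z + 3*I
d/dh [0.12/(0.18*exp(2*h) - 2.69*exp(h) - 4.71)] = (0.3228 - 0.0432*exp(h))*exp(h)/(-0.18*exp(2*h) + 2.69*exp(h) + 4.71)^2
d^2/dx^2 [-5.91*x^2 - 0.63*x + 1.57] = -11.8200000000000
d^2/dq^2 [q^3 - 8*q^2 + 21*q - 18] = 6*q - 16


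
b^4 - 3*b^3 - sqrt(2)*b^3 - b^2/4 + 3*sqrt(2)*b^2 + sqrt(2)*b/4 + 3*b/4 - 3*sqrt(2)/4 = (b - 3)*(b - 1/2)*(b + 1/2)*(b - sqrt(2))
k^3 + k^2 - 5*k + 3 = (k - 1)^2*(k + 3)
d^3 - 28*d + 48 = (d - 4)*(d - 2)*(d + 6)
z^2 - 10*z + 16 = (z - 8)*(z - 2)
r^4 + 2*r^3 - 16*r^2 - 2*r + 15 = (r - 3)*(r - 1)*(r + 1)*(r + 5)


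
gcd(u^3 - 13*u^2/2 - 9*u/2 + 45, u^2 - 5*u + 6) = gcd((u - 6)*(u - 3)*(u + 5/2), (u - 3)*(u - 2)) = u - 3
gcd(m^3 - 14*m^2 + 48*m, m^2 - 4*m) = m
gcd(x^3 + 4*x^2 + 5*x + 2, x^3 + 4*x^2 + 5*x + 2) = x^3 + 4*x^2 + 5*x + 2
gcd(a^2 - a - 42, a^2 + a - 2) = 1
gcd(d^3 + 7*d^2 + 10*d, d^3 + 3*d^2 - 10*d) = d^2 + 5*d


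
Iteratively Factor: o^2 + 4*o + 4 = (o + 2)*(o + 2)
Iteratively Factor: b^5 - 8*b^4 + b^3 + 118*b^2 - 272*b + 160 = (b - 4)*(b^4 - 4*b^3 - 15*b^2 + 58*b - 40) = (b - 4)*(b - 1)*(b^3 - 3*b^2 - 18*b + 40) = (b - 5)*(b - 4)*(b - 1)*(b^2 + 2*b - 8) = (b - 5)*(b - 4)*(b - 2)*(b - 1)*(b + 4)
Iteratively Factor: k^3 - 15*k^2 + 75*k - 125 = (k - 5)*(k^2 - 10*k + 25) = (k - 5)^2*(k - 5)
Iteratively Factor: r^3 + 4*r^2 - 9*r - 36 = (r - 3)*(r^2 + 7*r + 12) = (r - 3)*(r + 3)*(r + 4)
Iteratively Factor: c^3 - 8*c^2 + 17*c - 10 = (c - 5)*(c^2 - 3*c + 2) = (c - 5)*(c - 1)*(c - 2)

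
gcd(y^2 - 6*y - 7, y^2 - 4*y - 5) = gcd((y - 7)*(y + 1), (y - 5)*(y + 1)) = y + 1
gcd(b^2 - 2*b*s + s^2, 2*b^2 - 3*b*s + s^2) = -b + s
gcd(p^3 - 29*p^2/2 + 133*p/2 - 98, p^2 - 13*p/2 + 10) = p - 4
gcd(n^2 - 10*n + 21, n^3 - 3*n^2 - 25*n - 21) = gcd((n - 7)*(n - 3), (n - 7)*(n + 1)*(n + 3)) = n - 7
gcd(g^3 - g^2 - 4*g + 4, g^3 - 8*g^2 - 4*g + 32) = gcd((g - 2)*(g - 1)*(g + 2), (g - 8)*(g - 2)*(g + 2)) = g^2 - 4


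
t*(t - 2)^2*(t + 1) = t^4 - 3*t^3 + 4*t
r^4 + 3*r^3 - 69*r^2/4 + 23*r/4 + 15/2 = (r - 5/2)*(r - 1)*(r + 1/2)*(r + 6)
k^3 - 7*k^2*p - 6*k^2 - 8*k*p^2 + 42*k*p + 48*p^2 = (k - 6)*(k - 8*p)*(k + p)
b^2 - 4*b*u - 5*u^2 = (b - 5*u)*(b + u)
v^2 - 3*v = v*(v - 3)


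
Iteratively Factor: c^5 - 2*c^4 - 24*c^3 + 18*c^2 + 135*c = (c + 3)*(c^4 - 5*c^3 - 9*c^2 + 45*c) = (c - 5)*(c + 3)*(c^3 - 9*c) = (c - 5)*(c + 3)^2*(c^2 - 3*c) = (c - 5)*(c - 3)*(c + 3)^2*(c)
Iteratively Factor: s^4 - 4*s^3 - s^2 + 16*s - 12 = (s - 3)*(s^3 - s^2 - 4*s + 4) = (s - 3)*(s - 2)*(s^2 + s - 2) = (s - 3)*(s - 2)*(s + 2)*(s - 1)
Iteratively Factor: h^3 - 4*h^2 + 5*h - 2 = (h - 1)*(h^2 - 3*h + 2) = (h - 1)^2*(h - 2)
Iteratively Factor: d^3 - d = (d + 1)*(d^2 - d) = d*(d + 1)*(d - 1)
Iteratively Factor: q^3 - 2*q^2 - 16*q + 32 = (q - 2)*(q^2 - 16) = (q - 4)*(q - 2)*(q + 4)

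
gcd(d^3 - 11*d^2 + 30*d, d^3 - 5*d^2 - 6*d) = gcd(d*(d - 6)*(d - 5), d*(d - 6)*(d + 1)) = d^2 - 6*d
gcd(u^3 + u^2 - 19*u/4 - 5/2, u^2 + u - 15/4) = u + 5/2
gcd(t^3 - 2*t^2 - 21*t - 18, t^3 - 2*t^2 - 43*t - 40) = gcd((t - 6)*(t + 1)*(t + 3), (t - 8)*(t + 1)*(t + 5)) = t + 1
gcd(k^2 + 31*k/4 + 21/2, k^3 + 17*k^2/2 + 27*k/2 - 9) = k + 6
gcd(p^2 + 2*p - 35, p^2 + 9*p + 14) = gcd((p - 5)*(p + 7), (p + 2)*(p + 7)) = p + 7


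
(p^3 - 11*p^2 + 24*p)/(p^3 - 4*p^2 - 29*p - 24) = p*(p - 3)/(p^2 + 4*p + 3)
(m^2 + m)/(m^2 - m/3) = 3*(m + 1)/(3*m - 1)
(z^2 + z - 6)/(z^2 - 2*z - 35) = (-z^2 - z + 6)/(-z^2 + 2*z + 35)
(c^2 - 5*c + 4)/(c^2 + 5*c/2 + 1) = 2*(c^2 - 5*c + 4)/(2*c^2 + 5*c + 2)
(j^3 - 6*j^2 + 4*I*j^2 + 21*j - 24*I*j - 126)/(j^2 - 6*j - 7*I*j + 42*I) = (j^2 + 4*I*j + 21)/(j - 7*I)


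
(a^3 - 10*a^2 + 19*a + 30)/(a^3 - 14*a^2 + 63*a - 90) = (a + 1)/(a - 3)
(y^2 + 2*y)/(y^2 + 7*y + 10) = y/(y + 5)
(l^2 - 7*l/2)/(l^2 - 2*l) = (l - 7/2)/(l - 2)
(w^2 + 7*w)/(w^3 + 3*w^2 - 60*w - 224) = w/(w^2 - 4*w - 32)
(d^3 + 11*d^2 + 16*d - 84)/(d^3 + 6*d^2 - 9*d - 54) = (d^2 + 5*d - 14)/(d^2 - 9)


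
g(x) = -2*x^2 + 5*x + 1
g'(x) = 5 - 4*x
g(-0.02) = 0.90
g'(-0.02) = 5.08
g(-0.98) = -5.82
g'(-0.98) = 8.92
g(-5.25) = -80.38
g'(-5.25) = 26.00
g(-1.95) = -16.36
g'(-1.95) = 12.80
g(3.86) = -9.50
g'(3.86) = -10.44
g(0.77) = 3.66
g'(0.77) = 1.92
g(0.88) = 3.85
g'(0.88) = 1.48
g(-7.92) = -164.05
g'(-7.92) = 36.68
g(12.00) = -227.00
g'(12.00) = -43.00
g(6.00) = -41.00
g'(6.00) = -19.00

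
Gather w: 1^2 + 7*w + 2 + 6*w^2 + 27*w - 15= 6*w^2 + 34*w - 12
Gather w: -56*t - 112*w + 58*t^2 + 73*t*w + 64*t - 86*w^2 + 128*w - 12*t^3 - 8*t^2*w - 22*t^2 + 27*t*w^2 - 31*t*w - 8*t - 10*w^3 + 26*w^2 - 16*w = -12*t^3 + 36*t^2 - 10*w^3 + w^2*(27*t - 60) + w*(-8*t^2 + 42*t)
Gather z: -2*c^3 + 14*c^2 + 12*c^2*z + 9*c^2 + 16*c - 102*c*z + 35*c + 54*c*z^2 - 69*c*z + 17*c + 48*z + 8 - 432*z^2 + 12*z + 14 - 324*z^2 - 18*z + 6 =-2*c^3 + 23*c^2 + 68*c + z^2*(54*c - 756) + z*(12*c^2 - 171*c + 42) + 28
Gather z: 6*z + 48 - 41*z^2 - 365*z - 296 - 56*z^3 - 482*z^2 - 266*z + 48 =-56*z^3 - 523*z^2 - 625*z - 200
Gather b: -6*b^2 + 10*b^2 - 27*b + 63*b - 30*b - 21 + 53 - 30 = 4*b^2 + 6*b + 2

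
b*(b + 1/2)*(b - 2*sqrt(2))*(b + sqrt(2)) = b^4 - sqrt(2)*b^3 + b^3/2 - 4*b^2 - sqrt(2)*b^2/2 - 2*b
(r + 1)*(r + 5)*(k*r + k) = k*r^3 + 7*k*r^2 + 11*k*r + 5*k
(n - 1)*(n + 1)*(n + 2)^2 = n^4 + 4*n^3 + 3*n^2 - 4*n - 4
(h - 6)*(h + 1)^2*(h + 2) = h^4 - 2*h^3 - 19*h^2 - 28*h - 12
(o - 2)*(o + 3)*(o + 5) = o^3 + 6*o^2 - o - 30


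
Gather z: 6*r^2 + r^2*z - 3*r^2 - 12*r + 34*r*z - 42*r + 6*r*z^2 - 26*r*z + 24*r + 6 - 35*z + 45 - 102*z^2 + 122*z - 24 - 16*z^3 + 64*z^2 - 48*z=3*r^2 - 30*r - 16*z^3 + z^2*(6*r - 38) + z*(r^2 + 8*r + 39) + 27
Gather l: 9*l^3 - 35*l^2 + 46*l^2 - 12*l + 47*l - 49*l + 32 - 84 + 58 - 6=9*l^3 + 11*l^2 - 14*l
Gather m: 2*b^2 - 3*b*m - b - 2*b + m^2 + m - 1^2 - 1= 2*b^2 - 3*b + m^2 + m*(1 - 3*b) - 2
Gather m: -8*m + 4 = 4 - 8*m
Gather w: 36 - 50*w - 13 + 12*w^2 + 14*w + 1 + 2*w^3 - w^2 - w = 2*w^3 + 11*w^2 - 37*w + 24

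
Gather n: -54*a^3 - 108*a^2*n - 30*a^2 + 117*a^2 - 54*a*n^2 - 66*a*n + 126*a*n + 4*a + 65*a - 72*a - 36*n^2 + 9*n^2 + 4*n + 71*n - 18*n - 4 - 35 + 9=-54*a^3 + 87*a^2 - 3*a + n^2*(-54*a - 27) + n*(-108*a^2 + 60*a + 57) - 30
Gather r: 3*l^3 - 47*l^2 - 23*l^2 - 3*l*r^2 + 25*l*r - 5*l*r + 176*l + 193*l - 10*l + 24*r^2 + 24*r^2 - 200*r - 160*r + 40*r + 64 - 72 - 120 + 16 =3*l^3 - 70*l^2 + 359*l + r^2*(48 - 3*l) + r*(20*l - 320) - 112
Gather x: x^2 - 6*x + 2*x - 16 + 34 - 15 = x^2 - 4*x + 3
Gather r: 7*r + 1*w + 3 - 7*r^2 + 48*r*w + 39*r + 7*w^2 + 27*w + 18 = -7*r^2 + r*(48*w + 46) + 7*w^2 + 28*w + 21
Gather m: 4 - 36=-32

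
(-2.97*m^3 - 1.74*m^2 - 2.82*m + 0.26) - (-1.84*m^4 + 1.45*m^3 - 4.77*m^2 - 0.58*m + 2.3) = 1.84*m^4 - 4.42*m^3 + 3.03*m^2 - 2.24*m - 2.04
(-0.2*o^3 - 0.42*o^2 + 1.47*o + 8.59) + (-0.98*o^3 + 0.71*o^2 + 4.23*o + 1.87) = -1.18*o^3 + 0.29*o^2 + 5.7*o + 10.46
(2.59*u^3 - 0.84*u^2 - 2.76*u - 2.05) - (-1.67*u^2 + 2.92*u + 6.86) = 2.59*u^3 + 0.83*u^2 - 5.68*u - 8.91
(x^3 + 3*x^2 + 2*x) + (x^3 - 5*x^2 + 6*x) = 2*x^3 - 2*x^2 + 8*x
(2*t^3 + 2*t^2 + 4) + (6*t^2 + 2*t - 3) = 2*t^3 + 8*t^2 + 2*t + 1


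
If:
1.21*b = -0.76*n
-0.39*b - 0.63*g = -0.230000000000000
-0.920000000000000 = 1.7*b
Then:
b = -0.54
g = 0.70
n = 0.86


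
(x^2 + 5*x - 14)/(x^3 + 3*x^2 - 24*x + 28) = 1/(x - 2)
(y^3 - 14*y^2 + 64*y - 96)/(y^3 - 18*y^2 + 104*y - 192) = (y - 4)/(y - 8)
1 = 1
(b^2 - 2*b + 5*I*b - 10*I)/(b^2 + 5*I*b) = (b - 2)/b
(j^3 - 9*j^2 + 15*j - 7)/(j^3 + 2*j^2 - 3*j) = (j^2 - 8*j + 7)/(j*(j + 3))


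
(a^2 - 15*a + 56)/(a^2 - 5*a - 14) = (a - 8)/(a + 2)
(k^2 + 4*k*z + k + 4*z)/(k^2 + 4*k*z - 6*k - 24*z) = (k + 1)/(k - 6)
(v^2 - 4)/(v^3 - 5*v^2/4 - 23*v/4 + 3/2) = 4*(v - 2)/(4*v^2 - 13*v + 3)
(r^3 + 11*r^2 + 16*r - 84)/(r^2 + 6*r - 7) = (r^2 + 4*r - 12)/(r - 1)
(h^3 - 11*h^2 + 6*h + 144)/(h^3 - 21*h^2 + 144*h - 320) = (h^2 - 3*h - 18)/(h^2 - 13*h + 40)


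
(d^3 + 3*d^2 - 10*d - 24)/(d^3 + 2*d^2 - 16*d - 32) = (d - 3)/(d - 4)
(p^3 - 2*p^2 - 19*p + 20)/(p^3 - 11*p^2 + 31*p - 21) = (p^2 - p - 20)/(p^2 - 10*p + 21)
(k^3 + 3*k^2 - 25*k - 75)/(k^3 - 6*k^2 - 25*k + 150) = (k + 3)/(k - 6)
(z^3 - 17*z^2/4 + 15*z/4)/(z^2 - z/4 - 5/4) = z*(z - 3)/(z + 1)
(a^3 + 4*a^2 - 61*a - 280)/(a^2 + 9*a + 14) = (a^2 - 3*a - 40)/(a + 2)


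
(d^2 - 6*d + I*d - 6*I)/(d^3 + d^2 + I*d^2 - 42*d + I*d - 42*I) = 1/(d + 7)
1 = 1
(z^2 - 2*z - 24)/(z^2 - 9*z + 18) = (z + 4)/(z - 3)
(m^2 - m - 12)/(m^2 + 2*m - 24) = (m + 3)/(m + 6)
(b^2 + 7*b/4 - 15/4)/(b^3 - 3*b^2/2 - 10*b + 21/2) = (4*b - 5)/(2*(2*b^2 - 9*b + 7))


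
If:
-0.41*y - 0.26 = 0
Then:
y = -0.63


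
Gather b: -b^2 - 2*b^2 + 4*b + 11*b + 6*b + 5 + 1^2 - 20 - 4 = -3*b^2 + 21*b - 18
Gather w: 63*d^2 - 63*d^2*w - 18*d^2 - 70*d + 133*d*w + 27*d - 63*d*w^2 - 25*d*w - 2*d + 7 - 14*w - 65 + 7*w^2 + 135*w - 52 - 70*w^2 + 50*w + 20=45*d^2 - 45*d + w^2*(-63*d - 63) + w*(-63*d^2 + 108*d + 171) - 90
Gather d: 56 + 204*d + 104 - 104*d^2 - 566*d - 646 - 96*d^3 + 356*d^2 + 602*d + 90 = -96*d^3 + 252*d^2 + 240*d - 396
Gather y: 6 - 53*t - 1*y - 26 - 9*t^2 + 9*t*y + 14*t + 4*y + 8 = -9*t^2 - 39*t + y*(9*t + 3) - 12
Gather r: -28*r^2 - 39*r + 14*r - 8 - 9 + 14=-28*r^2 - 25*r - 3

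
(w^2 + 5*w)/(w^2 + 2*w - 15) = w/(w - 3)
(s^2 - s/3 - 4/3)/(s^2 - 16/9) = 3*(s + 1)/(3*s + 4)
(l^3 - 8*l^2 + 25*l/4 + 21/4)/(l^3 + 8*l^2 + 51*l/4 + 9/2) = (2*l^2 - 17*l + 21)/(2*l^2 + 15*l + 18)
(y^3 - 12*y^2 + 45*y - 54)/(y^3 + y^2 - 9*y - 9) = (y^2 - 9*y + 18)/(y^2 + 4*y + 3)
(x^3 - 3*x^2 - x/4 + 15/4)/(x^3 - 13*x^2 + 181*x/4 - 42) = (2*x^2 - 3*x - 5)/(2*x^2 - 23*x + 56)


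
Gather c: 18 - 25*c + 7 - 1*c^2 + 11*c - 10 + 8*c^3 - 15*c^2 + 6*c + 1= 8*c^3 - 16*c^2 - 8*c + 16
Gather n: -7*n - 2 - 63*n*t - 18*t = n*(-63*t - 7) - 18*t - 2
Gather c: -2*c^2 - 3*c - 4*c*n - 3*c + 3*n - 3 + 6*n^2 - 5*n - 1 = -2*c^2 + c*(-4*n - 6) + 6*n^2 - 2*n - 4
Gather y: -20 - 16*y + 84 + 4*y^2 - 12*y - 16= 4*y^2 - 28*y + 48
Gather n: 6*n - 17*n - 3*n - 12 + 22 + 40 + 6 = 56 - 14*n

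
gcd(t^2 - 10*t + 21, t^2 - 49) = t - 7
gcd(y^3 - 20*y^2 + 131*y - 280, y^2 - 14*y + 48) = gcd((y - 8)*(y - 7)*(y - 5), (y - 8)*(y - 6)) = y - 8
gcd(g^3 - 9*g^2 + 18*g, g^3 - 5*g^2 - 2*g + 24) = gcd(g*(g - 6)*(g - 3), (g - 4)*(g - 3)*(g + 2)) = g - 3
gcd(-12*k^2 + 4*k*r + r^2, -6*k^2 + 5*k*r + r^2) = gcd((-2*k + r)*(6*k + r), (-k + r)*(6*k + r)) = 6*k + r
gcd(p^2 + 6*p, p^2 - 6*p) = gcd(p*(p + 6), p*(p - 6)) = p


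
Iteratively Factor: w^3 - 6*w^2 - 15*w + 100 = (w - 5)*(w^2 - w - 20) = (w - 5)*(w + 4)*(w - 5)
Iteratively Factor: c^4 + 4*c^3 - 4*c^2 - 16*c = (c + 4)*(c^3 - 4*c) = c*(c + 4)*(c^2 - 4) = c*(c - 2)*(c + 4)*(c + 2)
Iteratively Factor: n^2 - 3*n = (n)*(n - 3)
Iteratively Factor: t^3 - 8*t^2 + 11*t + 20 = (t - 4)*(t^2 - 4*t - 5) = (t - 5)*(t - 4)*(t + 1)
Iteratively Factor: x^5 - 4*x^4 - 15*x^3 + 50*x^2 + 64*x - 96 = (x + 3)*(x^4 - 7*x^3 + 6*x^2 + 32*x - 32) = (x - 4)*(x + 3)*(x^3 - 3*x^2 - 6*x + 8) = (x - 4)*(x + 2)*(x + 3)*(x^2 - 5*x + 4) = (x - 4)*(x - 1)*(x + 2)*(x + 3)*(x - 4)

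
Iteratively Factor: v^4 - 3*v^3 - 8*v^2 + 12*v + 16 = (v + 1)*(v^3 - 4*v^2 - 4*v + 16) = (v - 4)*(v + 1)*(v^2 - 4) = (v - 4)*(v - 2)*(v + 1)*(v + 2)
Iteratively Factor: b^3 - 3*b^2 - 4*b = (b + 1)*(b^2 - 4*b) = b*(b + 1)*(b - 4)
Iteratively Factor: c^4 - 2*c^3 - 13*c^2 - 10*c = (c + 1)*(c^3 - 3*c^2 - 10*c) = (c - 5)*(c + 1)*(c^2 + 2*c) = (c - 5)*(c + 1)*(c + 2)*(c)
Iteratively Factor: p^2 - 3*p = (p - 3)*(p)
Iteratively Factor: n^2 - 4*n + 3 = (n - 1)*(n - 3)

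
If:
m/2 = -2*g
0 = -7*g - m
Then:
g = 0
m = 0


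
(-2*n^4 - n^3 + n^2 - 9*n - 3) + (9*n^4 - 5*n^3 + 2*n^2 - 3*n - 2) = 7*n^4 - 6*n^3 + 3*n^2 - 12*n - 5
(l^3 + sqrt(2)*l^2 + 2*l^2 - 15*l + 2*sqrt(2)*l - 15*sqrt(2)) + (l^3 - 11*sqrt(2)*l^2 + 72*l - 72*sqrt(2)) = 2*l^3 - 10*sqrt(2)*l^2 + 2*l^2 + 2*sqrt(2)*l + 57*l - 87*sqrt(2)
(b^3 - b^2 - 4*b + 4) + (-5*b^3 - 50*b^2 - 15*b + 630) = -4*b^3 - 51*b^2 - 19*b + 634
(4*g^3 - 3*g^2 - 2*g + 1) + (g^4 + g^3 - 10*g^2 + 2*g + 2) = g^4 + 5*g^3 - 13*g^2 + 3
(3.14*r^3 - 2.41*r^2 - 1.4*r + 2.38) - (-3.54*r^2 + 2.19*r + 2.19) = 3.14*r^3 + 1.13*r^2 - 3.59*r + 0.19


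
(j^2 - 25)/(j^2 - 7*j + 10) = (j + 5)/(j - 2)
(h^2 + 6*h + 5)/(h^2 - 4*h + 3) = (h^2 + 6*h + 5)/(h^2 - 4*h + 3)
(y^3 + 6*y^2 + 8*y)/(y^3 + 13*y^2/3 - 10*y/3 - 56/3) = 3*y*(y + 2)/(3*y^2 + y - 14)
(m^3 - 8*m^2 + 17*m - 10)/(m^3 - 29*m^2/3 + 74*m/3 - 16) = 3*(m^2 - 7*m + 10)/(3*m^2 - 26*m + 48)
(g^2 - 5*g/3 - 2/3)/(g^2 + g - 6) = (g + 1/3)/(g + 3)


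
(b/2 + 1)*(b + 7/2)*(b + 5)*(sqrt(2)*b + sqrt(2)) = sqrt(2)*b^4/2 + 23*sqrt(2)*b^3/4 + 45*sqrt(2)*b^2/2 + 139*sqrt(2)*b/4 + 35*sqrt(2)/2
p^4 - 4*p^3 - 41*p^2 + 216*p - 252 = (p - 6)*(p - 3)*(p - 2)*(p + 7)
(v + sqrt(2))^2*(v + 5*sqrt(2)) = v^3 + 7*sqrt(2)*v^2 + 22*v + 10*sqrt(2)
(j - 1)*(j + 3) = j^2 + 2*j - 3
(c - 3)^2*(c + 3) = c^3 - 3*c^2 - 9*c + 27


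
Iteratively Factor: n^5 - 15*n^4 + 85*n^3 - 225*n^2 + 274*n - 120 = (n - 4)*(n^4 - 11*n^3 + 41*n^2 - 61*n + 30) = (n - 4)*(n - 3)*(n^3 - 8*n^2 + 17*n - 10) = (n - 4)*(n - 3)*(n - 2)*(n^2 - 6*n + 5) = (n - 4)*(n - 3)*(n - 2)*(n - 1)*(n - 5)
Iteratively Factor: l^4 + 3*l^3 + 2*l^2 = (l)*(l^3 + 3*l^2 + 2*l) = l*(l + 1)*(l^2 + 2*l) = l*(l + 1)*(l + 2)*(l)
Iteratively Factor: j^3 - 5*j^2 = (j)*(j^2 - 5*j) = j*(j - 5)*(j)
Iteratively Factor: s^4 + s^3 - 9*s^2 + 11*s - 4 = (s + 4)*(s^3 - 3*s^2 + 3*s - 1) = (s - 1)*(s + 4)*(s^2 - 2*s + 1) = (s - 1)^2*(s + 4)*(s - 1)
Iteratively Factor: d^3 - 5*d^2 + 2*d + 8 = (d - 4)*(d^2 - d - 2) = (d - 4)*(d + 1)*(d - 2)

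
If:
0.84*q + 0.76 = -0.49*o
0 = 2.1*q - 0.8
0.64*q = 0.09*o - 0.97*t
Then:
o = -2.20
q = 0.38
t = -0.46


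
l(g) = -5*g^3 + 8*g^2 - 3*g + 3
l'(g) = -15*g^2 + 16*g - 3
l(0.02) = 2.94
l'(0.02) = -2.69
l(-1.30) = 31.40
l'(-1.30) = -49.15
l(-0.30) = 4.76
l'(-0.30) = -9.15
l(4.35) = -270.23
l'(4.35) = -217.24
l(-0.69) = 10.52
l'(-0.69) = -21.18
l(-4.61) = 676.71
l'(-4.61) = -395.54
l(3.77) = -162.52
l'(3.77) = -155.87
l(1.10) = 2.72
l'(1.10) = -3.55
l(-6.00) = 1389.00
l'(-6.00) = -639.00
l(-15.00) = 18723.00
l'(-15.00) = -3618.00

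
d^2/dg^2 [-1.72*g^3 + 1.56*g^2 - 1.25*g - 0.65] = 3.12 - 10.32*g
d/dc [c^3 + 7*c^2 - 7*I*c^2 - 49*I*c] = 3*c^2 + 14*c*(1 - I) - 49*I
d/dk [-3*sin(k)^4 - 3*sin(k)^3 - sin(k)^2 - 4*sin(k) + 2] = -(12*sin(k)^3 + 9*sin(k)^2 + 2*sin(k) + 4)*cos(k)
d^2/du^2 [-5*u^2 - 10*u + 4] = -10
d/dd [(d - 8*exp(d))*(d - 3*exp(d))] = -11*d*exp(d) + 2*d + 48*exp(2*d) - 11*exp(d)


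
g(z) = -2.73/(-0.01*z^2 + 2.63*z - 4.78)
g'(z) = -2.73*(0.02*z - 2.63)/(-0.01*z^2 + 2.63*z - 4.78)^2 = (7.1799 - 0.0546*z)/(0.01*z^2 - 2.63*z + 4.78)^2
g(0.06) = 0.59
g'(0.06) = 0.34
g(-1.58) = 0.30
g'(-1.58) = 0.09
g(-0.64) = 0.42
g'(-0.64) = 0.17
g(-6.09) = 0.13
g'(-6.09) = 0.02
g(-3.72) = 0.19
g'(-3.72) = 0.03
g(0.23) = 0.65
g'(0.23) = 0.41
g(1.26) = 1.84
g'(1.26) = 3.24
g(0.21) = 0.65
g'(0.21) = 0.40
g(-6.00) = 0.13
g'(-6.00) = 0.02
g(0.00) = 0.57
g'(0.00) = 0.31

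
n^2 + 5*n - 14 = (n - 2)*(n + 7)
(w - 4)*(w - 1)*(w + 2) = w^3 - 3*w^2 - 6*w + 8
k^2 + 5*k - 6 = (k - 1)*(k + 6)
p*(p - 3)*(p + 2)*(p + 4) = p^4 + 3*p^3 - 10*p^2 - 24*p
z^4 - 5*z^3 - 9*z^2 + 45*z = z*(z - 5)*(z - 3)*(z + 3)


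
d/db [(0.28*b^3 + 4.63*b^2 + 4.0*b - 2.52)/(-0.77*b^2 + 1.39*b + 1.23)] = (-0.2156*b^4 + 0.7784*b^3 + 10.5489*b^2 + 7.509*b + 8.4228)/(0.5929*b^4 - 2.1406*b^3 + 0.0378999999999996*b^2 + 3.4194*b + 1.5129)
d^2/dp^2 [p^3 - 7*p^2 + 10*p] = 6*p - 14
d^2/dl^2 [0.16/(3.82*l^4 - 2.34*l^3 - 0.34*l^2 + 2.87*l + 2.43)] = ((-7.3344*l^2 + 2.2464*l + 0.1088)*(3.82*l^4 - 2.34*l^3 - 0.34*l^2 + 2.87*l + 2.43) + 0.16*(15.28*l^3 - 7.02*l^2 - 0.68*l + 2.87)*(30.56*l^3 - 14.04*l^2 - 1.36*l + 5.74))/(3.82*l^4 - 2.34*l^3 - 0.34*l^2 + 2.87*l + 2.43)^3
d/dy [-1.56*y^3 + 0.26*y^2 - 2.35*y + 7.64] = -4.68*y^2 + 0.52*y - 2.35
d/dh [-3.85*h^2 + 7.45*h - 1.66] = 7.45 - 7.7*h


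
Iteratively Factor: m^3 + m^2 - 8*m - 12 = (m - 3)*(m^2 + 4*m + 4) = (m - 3)*(m + 2)*(m + 2)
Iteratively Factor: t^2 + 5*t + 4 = (t + 4)*(t + 1)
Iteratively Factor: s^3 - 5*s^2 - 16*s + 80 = (s - 5)*(s^2 - 16) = (s - 5)*(s - 4)*(s + 4)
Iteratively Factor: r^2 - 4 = (r - 2)*(r + 2)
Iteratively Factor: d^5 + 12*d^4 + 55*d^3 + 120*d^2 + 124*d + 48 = (d + 3)*(d^4 + 9*d^3 + 28*d^2 + 36*d + 16) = (d + 1)*(d + 3)*(d^3 + 8*d^2 + 20*d + 16) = (d + 1)*(d + 2)*(d + 3)*(d^2 + 6*d + 8) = (d + 1)*(d + 2)*(d + 3)*(d + 4)*(d + 2)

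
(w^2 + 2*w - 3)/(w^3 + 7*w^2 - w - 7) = (w + 3)/(w^2 + 8*w + 7)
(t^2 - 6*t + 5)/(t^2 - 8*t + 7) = (t - 5)/(t - 7)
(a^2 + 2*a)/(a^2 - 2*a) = (a + 2)/(a - 2)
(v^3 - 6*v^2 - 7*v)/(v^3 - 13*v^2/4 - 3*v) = 4*(-v^2 + 6*v + 7)/(-4*v^2 + 13*v + 12)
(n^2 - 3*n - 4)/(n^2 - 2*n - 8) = (n + 1)/(n + 2)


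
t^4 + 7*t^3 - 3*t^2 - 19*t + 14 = (t - 1)^2*(t + 2)*(t + 7)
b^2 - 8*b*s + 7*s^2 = (b - 7*s)*(b - s)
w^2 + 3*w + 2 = (w + 1)*(w + 2)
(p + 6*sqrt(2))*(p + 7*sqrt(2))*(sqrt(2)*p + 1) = sqrt(2)*p^3 + 27*p^2 + 97*sqrt(2)*p + 84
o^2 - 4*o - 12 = (o - 6)*(o + 2)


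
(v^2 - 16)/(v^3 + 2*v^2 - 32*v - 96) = (v - 4)/(v^2 - 2*v - 24)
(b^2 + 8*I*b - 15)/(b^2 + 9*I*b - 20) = (b + 3*I)/(b + 4*I)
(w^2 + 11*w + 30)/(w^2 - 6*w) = (w^2 + 11*w + 30)/(w*(w - 6))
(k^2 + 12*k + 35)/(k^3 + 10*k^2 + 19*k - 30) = (k + 7)/(k^2 + 5*k - 6)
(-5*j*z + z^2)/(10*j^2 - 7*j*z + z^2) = z/(-2*j + z)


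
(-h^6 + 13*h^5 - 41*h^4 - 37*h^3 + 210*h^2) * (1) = -h^6 + 13*h^5 - 41*h^4 - 37*h^3 + 210*h^2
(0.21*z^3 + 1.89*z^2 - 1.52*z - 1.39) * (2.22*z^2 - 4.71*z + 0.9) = 0.4662*z^5 + 3.2067*z^4 - 12.0873*z^3 + 5.7744*z^2 + 5.1789*z - 1.251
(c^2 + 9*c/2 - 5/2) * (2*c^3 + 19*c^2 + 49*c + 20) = 2*c^5 + 28*c^4 + 259*c^3/2 + 193*c^2 - 65*c/2 - 50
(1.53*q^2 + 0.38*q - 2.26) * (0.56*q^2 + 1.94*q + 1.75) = 0.8568*q^4 + 3.181*q^3 + 2.1491*q^2 - 3.7194*q - 3.955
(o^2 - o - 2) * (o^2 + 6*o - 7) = o^4 + 5*o^3 - 15*o^2 - 5*o + 14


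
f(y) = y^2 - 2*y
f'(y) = 2*y - 2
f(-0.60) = 1.56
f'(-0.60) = -3.20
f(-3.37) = 18.10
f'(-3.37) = -8.74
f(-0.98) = 2.92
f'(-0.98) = -3.96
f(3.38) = 4.66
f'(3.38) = 4.76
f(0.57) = -0.82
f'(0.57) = -0.86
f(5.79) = 21.94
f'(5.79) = 9.58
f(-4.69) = 31.38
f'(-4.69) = -11.38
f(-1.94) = 7.64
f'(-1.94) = -5.88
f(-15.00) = 255.00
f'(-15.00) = -32.00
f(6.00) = 24.00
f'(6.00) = 10.00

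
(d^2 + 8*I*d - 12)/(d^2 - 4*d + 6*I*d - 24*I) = (d + 2*I)/(d - 4)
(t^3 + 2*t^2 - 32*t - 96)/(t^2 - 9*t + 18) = (t^2 + 8*t + 16)/(t - 3)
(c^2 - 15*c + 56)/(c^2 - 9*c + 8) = (c - 7)/(c - 1)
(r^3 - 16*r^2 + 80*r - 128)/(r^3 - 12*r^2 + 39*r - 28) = (r^2 - 12*r + 32)/(r^2 - 8*r + 7)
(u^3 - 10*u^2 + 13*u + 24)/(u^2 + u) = u - 11 + 24/u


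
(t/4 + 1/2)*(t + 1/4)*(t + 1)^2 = t^4/4 + 17*t^3/16 + 3*t^2/2 + 13*t/16 + 1/8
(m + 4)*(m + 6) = m^2 + 10*m + 24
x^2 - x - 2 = (x - 2)*(x + 1)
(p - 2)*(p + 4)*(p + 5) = p^3 + 7*p^2 + 2*p - 40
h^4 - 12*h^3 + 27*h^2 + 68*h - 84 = (h - 7)*(h - 6)*(h - 1)*(h + 2)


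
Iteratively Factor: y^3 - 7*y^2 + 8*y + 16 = (y - 4)*(y^2 - 3*y - 4) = (y - 4)^2*(y + 1)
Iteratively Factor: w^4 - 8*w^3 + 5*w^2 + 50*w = (w - 5)*(w^3 - 3*w^2 - 10*w) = w*(w - 5)*(w^2 - 3*w - 10) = w*(w - 5)^2*(w + 2)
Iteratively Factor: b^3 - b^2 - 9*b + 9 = (b - 1)*(b^2 - 9) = (b - 3)*(b - 1)*(b + 3)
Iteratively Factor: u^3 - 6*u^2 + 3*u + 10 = (u - 5)*(u^2 - u - 2) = (u - 5)*(u + 1)*(u - 2)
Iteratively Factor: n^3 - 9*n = (n + 3)*(n^2 - 3*n) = (n - 3)*(n + 3)*(n)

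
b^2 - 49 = (b - 7)*(b + 7)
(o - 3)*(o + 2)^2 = o^3 + o^2 - 8*o - 12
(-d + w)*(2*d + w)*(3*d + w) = -6*d^3 + d^2*w + 4*d*w^2 + w^3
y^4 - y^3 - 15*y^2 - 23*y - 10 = (y - 5)*(y + 1)^2*(y + 2)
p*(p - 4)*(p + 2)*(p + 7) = p^4 + 5*p^3 - 22*p^2 - 56*p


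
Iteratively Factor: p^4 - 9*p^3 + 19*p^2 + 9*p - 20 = (p + 1)*(p^3 - 10*p^2 + 29*p - 20) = (p - 4)*(p + 1)*(p^2 - 6*p + 5) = (p - 5)*(p - 4)*(p + 1)*(p - 1)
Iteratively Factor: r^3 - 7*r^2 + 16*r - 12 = (r - 2)*(r^2 - 5*r + 6) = (r - 2)^2*(r - 3)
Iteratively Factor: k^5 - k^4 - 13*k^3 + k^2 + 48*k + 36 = (k + 1)*(k^4 - 2*k^3 - 11*k^2 + 12*k + 36) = (k - 3)*(k + 1)*(k^3 + k^2 - 8*k - 12) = (k - 3)^2*(k + 1)*(k^2 + 4*k + 4) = (k - 3)^2*(k + 1)*(k + 2)*(k + 2)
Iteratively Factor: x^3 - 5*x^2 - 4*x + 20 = (x - 5)*(x^2 - 4) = (x - 5)*(x + 2)*(x - 2)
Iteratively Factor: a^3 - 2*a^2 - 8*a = (a)*(a^2 - 2*a - 8) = a*(a - 4)*(a + 2)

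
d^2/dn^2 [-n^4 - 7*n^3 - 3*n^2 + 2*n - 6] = -12*n^2 - 42*n - 6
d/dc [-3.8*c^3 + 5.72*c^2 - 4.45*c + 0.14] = -11.4*c^2 + 11.44*c - 4.45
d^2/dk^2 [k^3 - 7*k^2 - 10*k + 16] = 6*k - 14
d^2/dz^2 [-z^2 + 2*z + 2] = -2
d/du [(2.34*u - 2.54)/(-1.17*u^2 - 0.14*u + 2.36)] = (2.7378*u^2 - 5.9436*u + 5.1668)/(1.3689*u^4 + 0.3276*u^3 - 5.5028*u^2 - 0.6608*u + 5.5696)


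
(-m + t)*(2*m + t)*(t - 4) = -2*m^2*t + 8*m^2 + m*t^2 - 4*m*t + t^3 - 4*t^2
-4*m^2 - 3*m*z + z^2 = (-4*m + z)*(m + z)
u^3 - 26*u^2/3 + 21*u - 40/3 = (u - 5)*(u - 8/3)*(u - 1)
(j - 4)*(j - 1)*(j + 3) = j^3 - 2*j^2 - 11*j + 12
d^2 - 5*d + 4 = (d - 4)*(d - 1)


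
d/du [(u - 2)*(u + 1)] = 2*u - 1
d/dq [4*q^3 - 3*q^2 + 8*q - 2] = 12*q^2 - 6*q + 8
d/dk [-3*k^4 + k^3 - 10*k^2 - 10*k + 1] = -12*k^3 + 3*k^2 - 20*k - 10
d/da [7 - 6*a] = -6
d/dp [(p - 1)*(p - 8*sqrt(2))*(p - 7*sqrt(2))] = 3*p^2 - 30*sqrt(2)*p - 2*p + 15*sqrt(2) + 112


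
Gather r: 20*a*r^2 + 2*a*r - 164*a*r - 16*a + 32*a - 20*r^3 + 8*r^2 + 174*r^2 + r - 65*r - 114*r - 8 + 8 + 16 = 16*a - 20*r^3 + r^2*(20*a + 182) + r*(-162*a - 178) + 16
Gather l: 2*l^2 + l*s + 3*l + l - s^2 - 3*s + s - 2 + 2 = 2*l^2 + l*(s + 4) - s^2 - 2*s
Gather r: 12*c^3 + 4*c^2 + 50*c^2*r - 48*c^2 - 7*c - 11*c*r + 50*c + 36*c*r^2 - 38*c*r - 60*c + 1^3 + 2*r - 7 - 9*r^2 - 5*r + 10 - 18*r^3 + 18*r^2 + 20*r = 12*c^3 - 44*c^2 - 17*c - 18*r^3 + r^2*(36*c + 9) + r*(50*c^2 - 49*c + 17) + 4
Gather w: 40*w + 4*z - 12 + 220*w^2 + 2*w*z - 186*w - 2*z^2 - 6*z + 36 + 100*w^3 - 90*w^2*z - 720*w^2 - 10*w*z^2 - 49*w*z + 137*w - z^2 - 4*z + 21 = 100*w^3 + w^2*(-90*z - 500) + w*(-10*z^2 - 47*z - 9) - 3*z^2 - 6*z + 45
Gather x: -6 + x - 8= x - 14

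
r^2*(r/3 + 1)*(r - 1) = r^4/3 + 2*r^3/3 - r^2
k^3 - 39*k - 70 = (k - 7)*(k + 2)*(k + 5)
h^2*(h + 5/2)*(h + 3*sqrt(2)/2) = h^4 + 3*sqrt(2)*h^3/2 + 5*h^3/2 + 15*sqrt(2)*h^2/4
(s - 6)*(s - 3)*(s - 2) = s^3 - 11*s^2 + 36*s - 36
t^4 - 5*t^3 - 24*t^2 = t^2*(t - 8)*(t + 3)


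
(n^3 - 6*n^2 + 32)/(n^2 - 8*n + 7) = (n^3 - 6*n^2 + 32)/(n^2 - 8*n + 7)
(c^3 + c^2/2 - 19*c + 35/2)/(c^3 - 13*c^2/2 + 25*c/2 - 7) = (c + 5)/(c - 2)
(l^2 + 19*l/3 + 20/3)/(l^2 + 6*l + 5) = (l + 4/3)/(l + 1)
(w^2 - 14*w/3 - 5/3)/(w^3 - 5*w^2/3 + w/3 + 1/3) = (w - 5)/(w^2 - 2*w + 1)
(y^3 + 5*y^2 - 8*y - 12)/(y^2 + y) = y + 4 - 12/y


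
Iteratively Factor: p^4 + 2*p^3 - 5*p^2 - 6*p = (p)*(p^3 + 2*p^2 - 5*p - 6) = p*(p + 1)*(p^2 + p - 6) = p*(p - 2)*(p + 1)*(p + 3)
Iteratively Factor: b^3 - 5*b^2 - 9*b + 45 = (b - 3)*(b^2 - 2*b - 15) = (b - 3)*(b + 3)*(b - 5)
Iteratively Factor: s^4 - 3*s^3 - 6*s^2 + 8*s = (s)*(s^3 - 3*s^2 - 6*s + 8) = s*(s - 4)*(s^2 + s - 2) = s*(s - 4)*(s - 1)*(s + 2)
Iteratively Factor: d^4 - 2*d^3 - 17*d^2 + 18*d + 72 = (d - 4)*(d^3 + 2*d^2 - 9*d - 18) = (d - 4)*(d + 2)*(d^2 - 9) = (d - 4)*(d - 3)*(d + 2)*(d + 3)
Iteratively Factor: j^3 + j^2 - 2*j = (j)*(j^2 + j - 2) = j*(j - 1)*(j + 2)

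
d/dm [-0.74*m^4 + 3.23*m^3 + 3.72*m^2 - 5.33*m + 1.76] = -2.96*m^3 + 9.69*m^2 + 7.44*m - 5.33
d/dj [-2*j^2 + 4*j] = 4 - 4*j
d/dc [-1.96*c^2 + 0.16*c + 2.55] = 0.16 - 3.92*c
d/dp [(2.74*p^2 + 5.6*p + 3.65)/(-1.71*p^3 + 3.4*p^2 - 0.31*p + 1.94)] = (4.6854*p^4 + 19.152*p^3 - 1.1649*p^2 - 14.1888*p + 11.9955)/(2.9241*p^6 - 11.628*p^5 + 12.6202*p^4 - 8.7428*p^3 + 13.2881*p^2 - 1.2028*p + 3.7636)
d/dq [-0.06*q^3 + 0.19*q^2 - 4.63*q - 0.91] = -0.18*q^2 + 0.38*q - 4.63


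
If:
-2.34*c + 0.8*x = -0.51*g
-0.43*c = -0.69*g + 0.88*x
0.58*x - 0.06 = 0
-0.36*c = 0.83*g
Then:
No Solution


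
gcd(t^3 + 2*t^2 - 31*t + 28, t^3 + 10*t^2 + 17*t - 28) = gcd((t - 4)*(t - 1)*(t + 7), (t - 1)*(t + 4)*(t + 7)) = t^2 + 6*t - 7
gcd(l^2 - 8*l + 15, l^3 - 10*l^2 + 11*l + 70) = l - 5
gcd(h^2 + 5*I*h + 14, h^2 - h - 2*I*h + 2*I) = h - 2*I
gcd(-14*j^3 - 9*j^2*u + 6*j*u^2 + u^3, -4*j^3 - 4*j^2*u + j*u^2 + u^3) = -2*j^2 - j*u + u^2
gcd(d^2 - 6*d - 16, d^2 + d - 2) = d + 2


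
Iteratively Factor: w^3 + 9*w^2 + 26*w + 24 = (w + 4)*(w^2 + 5*w + 6) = (w + 2)*(w + 4)*(w + 3)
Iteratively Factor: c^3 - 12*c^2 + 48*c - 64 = (c - 4)*(c^2 - 8*c + 16) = (c - 4)^2*(c - 4)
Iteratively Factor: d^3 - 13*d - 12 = (d + 3)*(d^2 - 3*d - 4) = (d - 4)*(d + 3)*(d + 1)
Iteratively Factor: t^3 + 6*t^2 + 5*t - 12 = (t + 4)*(t^2 + 2*t - 3) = (t + 3)*(t + 4)*(t - 1)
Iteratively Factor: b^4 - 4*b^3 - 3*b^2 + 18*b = (b - 3)*(b^3 - b^2 - 6*b) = (b - 3)^2*(b^2 + 2*b) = b*(b - 3)^2*(b + 2)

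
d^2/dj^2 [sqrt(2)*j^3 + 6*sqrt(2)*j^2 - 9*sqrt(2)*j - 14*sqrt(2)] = 6*sqrt(2)*(j + 2)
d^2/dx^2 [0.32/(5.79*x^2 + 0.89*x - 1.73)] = (-21.455424*x^2 - 3.297984*x + 0.32*(11.58*x + 0.89)*(23.16*x + 1.78) + 6.410688)/(5.79*x^2 + 0.89*x - 1.73)^3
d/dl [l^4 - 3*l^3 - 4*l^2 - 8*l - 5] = 4*l^3 - 9*l^2 - 8*l - 8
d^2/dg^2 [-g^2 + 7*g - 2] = -2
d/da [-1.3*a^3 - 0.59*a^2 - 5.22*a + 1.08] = -3.9*a^2 - 1.18*a - 5.22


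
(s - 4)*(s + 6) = s^2 + 2*s - 24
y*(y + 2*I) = y^2 + 2*I*y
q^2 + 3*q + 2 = (q + 1)*(q + 2)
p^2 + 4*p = p*(p + 4)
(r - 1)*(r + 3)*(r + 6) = r^3 + 8*r^2 + 9*r - 18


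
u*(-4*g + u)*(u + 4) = -4*g*u^2 - 16*g*u + u^3 + 4*u^2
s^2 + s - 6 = (s - 2)*(s + 3)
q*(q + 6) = q^2 + 6*q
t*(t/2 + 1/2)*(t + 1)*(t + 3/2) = t^4/2 + 7*t^3/4 + 2*t^2 + 3*t/4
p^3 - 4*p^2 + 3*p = p*(p - 3)*(p - 1)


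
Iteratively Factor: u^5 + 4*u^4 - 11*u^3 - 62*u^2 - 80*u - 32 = (u + 2)*(u^4 + 2*u^3 - 15*u^2 - 32*u - 16) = (u + 1)*(u + 2)*(u^3 + u^2 - 16*u - 16) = (u + 1)*(u + 2)*(u + 4)*(u^2 - 3*u - 4) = (u + 1)^2*(u + 2)*(u + 4)*(u - 4)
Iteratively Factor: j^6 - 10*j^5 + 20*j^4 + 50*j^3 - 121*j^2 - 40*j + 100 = (j + 2)*(j^5 - 12*j^4 + 44*j^3 - 38*j^2 - 45*j + 50) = (j - 2)*(j + 2)*(j^4 - 10*j^3 + 24*j^2 + 10*j - 25) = (j - 5)*(j - 2)*(j + 2)*(j^3 - 5*j^2 - j + 5) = (j - 5)*(j - 2)*(j + 1)*(j + 2)*(j^2 - 6*j + 5) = (j - 5)*(j - 2)*(j - 1)*(j + 1)*(j + 2)*(j - 5)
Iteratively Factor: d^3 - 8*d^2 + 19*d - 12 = (d - 4)*(d^2 - 4*d + 3) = (d - 4)*(d - 3)*(d - 1)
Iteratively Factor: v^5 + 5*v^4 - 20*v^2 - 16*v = (v - 2)*(v^4 + 7*v^3 + 14*v^2 + 8*v) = (v - 2)*(v + 1)*(v^3 + 6*v^2 + 8*v) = v*(v - 2)*(v + 1)*(v^2 + 6*v + 8) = v*(v - 2)*(v + 1)*(v + 2)*(v + 4)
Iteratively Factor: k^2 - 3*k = (k - 3)*(k)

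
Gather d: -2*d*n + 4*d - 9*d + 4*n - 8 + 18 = d*(-2*n - 5) + 4*n + 10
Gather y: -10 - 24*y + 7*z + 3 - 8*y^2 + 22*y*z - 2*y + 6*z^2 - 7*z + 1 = -8*y^2 + y*(22*z - 26) + 6*z^2 - 6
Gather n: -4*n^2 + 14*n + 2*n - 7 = -4*n^2 + 16*n - 7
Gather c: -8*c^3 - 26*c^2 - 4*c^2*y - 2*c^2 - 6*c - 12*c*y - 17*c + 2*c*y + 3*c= -8*c^3 + c^2*(-4*y - 28) + c*(-10*y - 20)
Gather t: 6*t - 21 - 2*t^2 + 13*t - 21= -2*t^2 + 19*t - 42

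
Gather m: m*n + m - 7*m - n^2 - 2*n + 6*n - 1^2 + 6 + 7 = m*(n - 6) - n^2 + 4*n + 12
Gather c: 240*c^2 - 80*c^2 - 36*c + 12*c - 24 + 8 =160*c^2 - 24*c - 16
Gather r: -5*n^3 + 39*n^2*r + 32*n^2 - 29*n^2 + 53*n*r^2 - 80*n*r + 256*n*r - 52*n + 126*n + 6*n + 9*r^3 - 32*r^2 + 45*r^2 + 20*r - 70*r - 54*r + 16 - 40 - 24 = -5*n^3 + 3*n^2 + 80*n + 9*r^3 + r^2*(53*n + 13) + r*(39*n^2 + 176*n - 104) - 48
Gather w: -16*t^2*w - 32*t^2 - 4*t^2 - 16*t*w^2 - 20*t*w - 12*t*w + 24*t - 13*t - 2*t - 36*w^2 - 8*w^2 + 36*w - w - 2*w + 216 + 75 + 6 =-36*t^2 + 9*t + w^2*(-16*t - 44) + w*(-16*t^2 - 32*t + 33) + 297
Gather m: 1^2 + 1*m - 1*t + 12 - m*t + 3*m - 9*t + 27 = m*(4 - t) - 10*t + 40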